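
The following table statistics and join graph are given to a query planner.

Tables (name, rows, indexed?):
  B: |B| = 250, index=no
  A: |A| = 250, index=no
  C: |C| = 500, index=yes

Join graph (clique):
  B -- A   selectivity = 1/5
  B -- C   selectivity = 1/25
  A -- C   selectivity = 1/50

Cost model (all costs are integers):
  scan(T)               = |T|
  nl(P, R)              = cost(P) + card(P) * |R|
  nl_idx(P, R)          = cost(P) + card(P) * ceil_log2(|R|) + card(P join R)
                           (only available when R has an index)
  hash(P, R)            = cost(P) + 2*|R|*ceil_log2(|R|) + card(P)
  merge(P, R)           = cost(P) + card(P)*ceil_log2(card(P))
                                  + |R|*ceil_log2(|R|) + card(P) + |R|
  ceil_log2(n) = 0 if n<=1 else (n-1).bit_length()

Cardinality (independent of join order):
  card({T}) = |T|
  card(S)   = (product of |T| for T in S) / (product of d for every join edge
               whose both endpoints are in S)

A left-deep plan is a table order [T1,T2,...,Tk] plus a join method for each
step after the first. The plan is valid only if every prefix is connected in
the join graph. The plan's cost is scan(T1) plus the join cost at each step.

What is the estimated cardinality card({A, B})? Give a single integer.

12500

Tables in S: A(250), B(250)
Edges inside S: B-A(d=5)
numerator = 250 * 250 = 62500
denominator = 5 = 5
card(S) = 62500 / 5 = 12500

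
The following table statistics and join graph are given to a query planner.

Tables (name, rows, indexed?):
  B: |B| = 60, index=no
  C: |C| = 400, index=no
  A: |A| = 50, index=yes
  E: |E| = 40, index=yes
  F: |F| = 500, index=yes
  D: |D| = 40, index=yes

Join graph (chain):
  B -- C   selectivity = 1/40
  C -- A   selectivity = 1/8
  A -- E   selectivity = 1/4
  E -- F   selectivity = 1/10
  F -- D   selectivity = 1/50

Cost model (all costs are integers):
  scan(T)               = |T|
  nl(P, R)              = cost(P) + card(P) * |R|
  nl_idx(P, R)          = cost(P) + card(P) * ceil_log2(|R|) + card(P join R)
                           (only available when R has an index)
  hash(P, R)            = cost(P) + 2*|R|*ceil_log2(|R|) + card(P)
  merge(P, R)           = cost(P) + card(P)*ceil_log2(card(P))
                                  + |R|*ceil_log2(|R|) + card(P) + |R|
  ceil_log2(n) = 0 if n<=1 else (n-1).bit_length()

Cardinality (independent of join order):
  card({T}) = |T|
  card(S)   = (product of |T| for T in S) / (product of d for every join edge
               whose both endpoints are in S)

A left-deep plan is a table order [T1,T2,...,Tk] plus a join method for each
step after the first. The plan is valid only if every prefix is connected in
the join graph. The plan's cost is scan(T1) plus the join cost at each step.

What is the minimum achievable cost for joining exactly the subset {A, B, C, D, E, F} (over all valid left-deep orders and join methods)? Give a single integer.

Selinger DP over subsets of {A,B,C,D,E,F}:
  {B}: scan cost=60, card=60
  {C}: scan cost=400, card=400
  {A}: scan cost=50, card=50
  {E}: scan cost=40, card=40
  {F}: scan cost=500, card=500
  {D}: scan cost=40, card=40
  {BC}: card=600; try (B,hash)→1520, (C,merge)→4480, (B,merge)→4820, (C,hash)→7320, (C,nl)→24060, (B,nl)→24400; best=1520 via (B,hash)
  {AC}: card=2500; try (A,hash)→1400, (C,merge)→4400, (A,merge)→4750, (A,nl_idx)→5300, (C,hash)→7300, (C,nl)→20050 …(+1); best=1400 via (A,hash)
  {AE}: card=500; try (E,hash)→580, (A,merge)→670, (E,merge)→680, (A,hash)→680, (A,nl_idx)→780, (E,nl_idx)→850 …(+2); best=580 via (E,hash)
  {EF}: card=2000; try (E,hash)→1480, (F,nl_idx)→2400, (F,merge)→5320, (E,nl_idx)→5500, (E,merge)→5780, (F,hash)→9080 …(+2); best=1480 via (E,hash)
  {DF}: card=400; try (F,nl_idx)→800, (D,hash)→1480, (D,nl_idx)→3900, (F,merge)→5320, (D,merge)→5780, (F,hash)→9080 …(+2); best=800 via (F,nl_idx)
  {ABC}: card=3750; try (A,hash)→2720, (B,hash)→4620, (A,merge)→8470, (A,nl_idx)→8870, (A,nl)→31520, (B,merge)→34320 …(+1); best=2720 via (A,hash)
  {ACE}: card=25000; try (E,hash)→4380, (C,hash)→8280, (C,merge)→9580, (E,merge)→34180, (E,nl_idx)→41400, (E,nl)→101400 …(+1); best=4380 via (E,hash)
  {AEF}: card=25000; try (A,hash)→4080, (F,hash)→10080, (F,merge)→10580, (A,merge)→25830, (F,nl_idx)→30080, (A,nl_idx)→38480 …(+2); best=4080 via (A,hash)
  {DEF}: card=1600; try (E,hash)→1680, (D,hash)→3960, (E,nl_idx)→4800, (E,merge)→5080, (D,nl_idx)→15080, (E,nl)→16800 …(+2); best=1680 via (E,hash)
  {ABCE}: card=37500; try (E,hash)→6950, (B,hash)→30100, (E,merge)→51750, (E,nl_idx)→62720, (E,nl)→152720, (B,merge)→404800 …(+1); best=6950 via (E,hash)
  {ACEF}: card=1250000; try (C,hash)→36280, (F,hash)→38380, (C,merge)→408080, (F,merge)→409380, (F,nl_idx)→1479380, (C,nl)→10004080 …(+1); best=36280 via (C,hash)
  {ADEF}: card=20000; try (A,hash)→3880, (A,merge)→21230, (D,hash)→29560, (A,nl_idx)→31280, (A,nl)→81680, (D,nl_idx)→174080 …(+2); best=3880 via (A,hash)
  {ABCEF}: card=1875000; try (F,hash)→53450, (F,merge)→649450, (B,hash)→1287000, (F,nl_idx)→2219450, (F,nl)→18756950, (B,merge)→27536700 …(+1); best=53450 via (F,hash)
  {ACDEF}: card=1000000; try (C,hash)→31080, (C,merge)→327880, (D,hash)→1286760, (C,nl)→8003880, (D,nl_idx)→8536280, (D,merge)→27536560 …(+1); best=31080 via (C,hash)
  {ABCDEF}: card=1500000; try (B,hash)→1031800, (D,hash)→1928930, (D,nl_idx)→12803450, (B,merge)→21031500, (D,merge)→41303730, (B,nl)→60031080 …(+1); best=1031800 via (B,hash)

1031800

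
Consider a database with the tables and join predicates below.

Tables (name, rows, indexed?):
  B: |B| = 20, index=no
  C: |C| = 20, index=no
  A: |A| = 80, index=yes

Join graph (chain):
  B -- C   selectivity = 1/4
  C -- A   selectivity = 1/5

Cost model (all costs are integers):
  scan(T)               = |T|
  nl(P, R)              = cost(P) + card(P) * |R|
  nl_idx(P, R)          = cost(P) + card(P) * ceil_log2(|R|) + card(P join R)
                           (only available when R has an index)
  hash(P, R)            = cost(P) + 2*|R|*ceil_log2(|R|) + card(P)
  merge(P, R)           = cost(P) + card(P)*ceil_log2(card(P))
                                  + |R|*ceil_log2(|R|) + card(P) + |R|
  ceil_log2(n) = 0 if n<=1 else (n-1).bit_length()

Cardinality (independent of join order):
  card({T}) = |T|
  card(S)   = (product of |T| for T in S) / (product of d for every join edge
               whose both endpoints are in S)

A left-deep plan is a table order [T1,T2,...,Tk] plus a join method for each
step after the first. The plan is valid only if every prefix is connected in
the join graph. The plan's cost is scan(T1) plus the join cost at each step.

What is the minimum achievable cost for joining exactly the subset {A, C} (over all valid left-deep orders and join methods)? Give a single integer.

360

Selinger DP over subsets of {A,C}:
  {C}: scan cost=20, card=20
  {A}: scan cost=80, card=80
  {AC}: card=320; try (C,hash)→360, (A,nl_idx)→480, (A,merge)→780, (C,merge)→840, (A,hash)→1160, (A,nl)→1620 …(+1); best=360 via (C,hash)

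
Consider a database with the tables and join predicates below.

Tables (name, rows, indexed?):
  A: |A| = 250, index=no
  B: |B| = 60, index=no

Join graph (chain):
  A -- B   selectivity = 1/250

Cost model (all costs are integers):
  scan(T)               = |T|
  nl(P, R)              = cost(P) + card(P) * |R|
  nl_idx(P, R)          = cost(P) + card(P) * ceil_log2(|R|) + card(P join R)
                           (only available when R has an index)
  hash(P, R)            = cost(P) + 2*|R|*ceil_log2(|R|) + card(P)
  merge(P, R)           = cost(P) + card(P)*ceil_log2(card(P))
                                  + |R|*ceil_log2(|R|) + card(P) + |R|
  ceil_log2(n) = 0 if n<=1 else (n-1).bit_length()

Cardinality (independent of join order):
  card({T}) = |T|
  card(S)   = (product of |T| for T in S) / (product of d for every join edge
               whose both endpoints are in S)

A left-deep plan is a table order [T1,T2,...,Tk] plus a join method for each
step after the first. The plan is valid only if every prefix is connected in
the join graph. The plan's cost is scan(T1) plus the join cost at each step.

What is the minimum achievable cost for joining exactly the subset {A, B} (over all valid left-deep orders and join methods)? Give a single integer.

1220

Selinger DP over subsets of {A,B}:
  {A}: scan cost=250, card=250
  {B}: scan cost=60, card=60
  {AB}: card=60; try (B,hash)→1220, (A,merge)→2730, (B,merge)→2920, (A,hash)→4120, (A,nl)→15060, (B,nl)→15250; best=1220 via (B,hash)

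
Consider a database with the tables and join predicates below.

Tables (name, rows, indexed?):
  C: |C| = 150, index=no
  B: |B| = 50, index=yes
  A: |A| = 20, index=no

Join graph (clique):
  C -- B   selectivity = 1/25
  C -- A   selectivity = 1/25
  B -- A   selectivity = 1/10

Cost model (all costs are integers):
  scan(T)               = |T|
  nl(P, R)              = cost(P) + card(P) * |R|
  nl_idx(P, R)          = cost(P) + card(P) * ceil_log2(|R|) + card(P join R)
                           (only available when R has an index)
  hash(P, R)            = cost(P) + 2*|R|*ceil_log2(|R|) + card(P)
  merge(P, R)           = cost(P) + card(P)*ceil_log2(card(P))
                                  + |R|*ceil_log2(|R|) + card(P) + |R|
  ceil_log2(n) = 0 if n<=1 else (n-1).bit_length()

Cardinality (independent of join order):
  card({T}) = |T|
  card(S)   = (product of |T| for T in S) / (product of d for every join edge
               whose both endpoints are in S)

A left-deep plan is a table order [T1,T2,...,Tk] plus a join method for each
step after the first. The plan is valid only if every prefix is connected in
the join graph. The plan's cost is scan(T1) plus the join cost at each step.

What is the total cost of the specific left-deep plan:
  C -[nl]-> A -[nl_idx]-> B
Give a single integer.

3894

step 1: scan C: cost=150, card=150
step 2: join A via nl
    card(P join A) = 150*20/(25) = 120
    cost = 150 + 150*20 = 3150
step 3: join B via nl_idx
    card(P join B) = 120*50/(25*10) = 24
    cost = 3150 + 120*6 + 24 = 3894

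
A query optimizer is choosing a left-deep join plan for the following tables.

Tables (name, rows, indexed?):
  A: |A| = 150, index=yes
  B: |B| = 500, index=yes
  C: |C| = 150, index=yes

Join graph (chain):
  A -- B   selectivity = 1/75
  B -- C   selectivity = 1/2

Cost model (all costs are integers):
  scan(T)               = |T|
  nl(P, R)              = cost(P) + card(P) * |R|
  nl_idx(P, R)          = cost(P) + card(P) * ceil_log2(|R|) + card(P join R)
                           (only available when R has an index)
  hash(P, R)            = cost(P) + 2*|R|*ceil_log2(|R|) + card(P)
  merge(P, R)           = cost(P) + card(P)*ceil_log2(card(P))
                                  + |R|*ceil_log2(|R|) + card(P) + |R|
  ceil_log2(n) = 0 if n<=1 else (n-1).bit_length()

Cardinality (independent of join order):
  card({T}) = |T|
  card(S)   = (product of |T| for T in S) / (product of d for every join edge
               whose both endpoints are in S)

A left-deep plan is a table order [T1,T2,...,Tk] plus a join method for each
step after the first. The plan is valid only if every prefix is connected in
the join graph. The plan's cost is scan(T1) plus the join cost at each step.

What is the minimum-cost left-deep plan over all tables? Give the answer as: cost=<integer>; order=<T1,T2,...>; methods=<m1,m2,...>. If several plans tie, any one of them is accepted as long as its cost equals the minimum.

Selinger DP (subsets sized 1..n):
  {A}: scan cost=150, card=150
  {B}: scan cost=500, card=500
  {C}: scan cost=150, card=150
  {AB}: card=1000; try (B,nl_idx)→2500, (A,hash)→3400, (A,nl_idx)→5500, (B,merge)→6500, (A,merge)→6850, (B,hash)→9300 …(+2); best=2500 via (B,nl_idx)
  {BC}: card=37500; try (C,hash)→3400, (B,merge)→6500, (C,merge)→6850, (B,hash)→9300, (B,nl_idx)→39000, (C,nl_idx)→42000 …(+2); best=3400 via (C,hash)
  {ABC}: card=75000; try (C,hash)→5900, (C,merge)→14850, (A,hash)→43300, (C,nl_idx)→85500, (C,nl)→152500, (A,nl_idx)→378400 …(+2); best=5900 via (C,hash)

cost=5900; order=A,B,C; methods=nl_idx,hash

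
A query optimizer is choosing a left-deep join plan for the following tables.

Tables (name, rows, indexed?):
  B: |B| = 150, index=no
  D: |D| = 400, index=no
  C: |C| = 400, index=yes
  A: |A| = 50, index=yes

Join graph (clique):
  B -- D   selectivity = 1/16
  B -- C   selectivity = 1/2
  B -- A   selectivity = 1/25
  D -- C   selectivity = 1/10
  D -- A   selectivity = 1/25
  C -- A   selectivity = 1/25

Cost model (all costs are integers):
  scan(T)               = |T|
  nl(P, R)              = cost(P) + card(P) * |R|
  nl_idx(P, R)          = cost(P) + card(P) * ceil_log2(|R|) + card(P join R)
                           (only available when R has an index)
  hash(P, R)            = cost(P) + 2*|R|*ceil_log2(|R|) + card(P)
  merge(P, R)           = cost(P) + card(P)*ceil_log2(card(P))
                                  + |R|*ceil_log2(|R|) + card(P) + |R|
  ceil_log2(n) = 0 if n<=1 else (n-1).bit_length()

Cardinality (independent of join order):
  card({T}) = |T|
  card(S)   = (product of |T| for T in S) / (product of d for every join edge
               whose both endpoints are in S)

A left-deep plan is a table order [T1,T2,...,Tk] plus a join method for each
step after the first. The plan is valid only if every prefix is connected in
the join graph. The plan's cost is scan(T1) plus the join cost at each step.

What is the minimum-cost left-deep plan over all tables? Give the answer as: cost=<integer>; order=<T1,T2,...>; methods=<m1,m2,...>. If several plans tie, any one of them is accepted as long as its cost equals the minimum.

Selinger DP (subsets sized 1..n):
  {B}: scan cost=150, card=150
  {D}: scan cost=400, card=400
  {C}: scan cost=400, card=400
  {A}: scan cost=50, card=50
  {BD}: card=3750; try (B,hash)→3200, (D,merge)→5500, (B,merge)→5750, (D,hash)→7500, (D,nl)→60150, (B,nl)→60400; best=3200 via (B,hash)
  {BC}: card=30000; try (B,hash)→3200, (C,merge)→5500, (B,merge)→5750, (C,hash)→7500, (C,nl_idx)→31500, (C,nl)→60150 …(+1); best=3200 via (B,hash)
  {AB}: card=300; try (A,hash)→900, (A,nl_idx)→1350, (B,merge)→1750, (A,merge)→1850, (B,hash)→2500, (B,nl)→7550 …(+1); best=900 via (A,hash)
  {CD}: card=16000; try (D,hash)→8000, (C,hash)→8000, (D,merge)→8400, (C,merge)→8400, (C,nl_idx)→20000, (D,nl)→160400 …(+1); best=8000 via (D,hash)
  {AD}: card=800; try (A,hash)→1400, (A,nl_idx)→3600, (D,merge)→4400, (A,merge)→4750, (D,hash)→7300, (D,nl)→20050 …(+1); best=1400 via (A,hash)
  {AC}: card=800; try (C,nl_idx)→1300, (A,hash)→1400, (A,nl_idx)→3600, (C,merge)→4400, (A,merge)→4750, (C,hash)→7300 …(+2); best=1300 via (C,nl_idx)
  {BCD}: card=75000; try (C,hash)→14150, (B,hash)→26400, (D,hash)→40400, (C,merge)→55950, (C,nl_idx)→111950, (B,merge)→249350 …(+4); best=14150 via (C,hash)
  {ABD}: card=300; try (B,hash)→4600, (A,hash)→7550, (D,merge)→7900, (D,hash)→8400, (B,merge)→11550, (A,nl_idx)→26000 …(+4); best=4600 via (B,hash)
  {ABC}: card=2400; try (B,hash)→4500, (C,nl_idx)→6000, (C,merge)→7900, (C,hash)→8400, (B,merge)→11450, (A,hash)→33800 …(+5); best=4500 via (B,hash)
  {ACD}: card=1280; try (D,hash)→9300, (C,hash)→9400, (C,nl_idx)→9880, (D,merge)→14100, (C,merge)→14200, (A,hash)→24600 …(+5); best=9300 via (D,hash)
  {ABCD}: card=240; try (C,nl_idx)→7540, (C,merge)→11600, (C,hash)→12100, (B,hash)→12980, (D,hash)→14100, (B,merge)→26010 …(+8); best=7540 via (C,nl_idx)

cost=7540; order=D,A,B,C; methods=hash,hash,nl_idx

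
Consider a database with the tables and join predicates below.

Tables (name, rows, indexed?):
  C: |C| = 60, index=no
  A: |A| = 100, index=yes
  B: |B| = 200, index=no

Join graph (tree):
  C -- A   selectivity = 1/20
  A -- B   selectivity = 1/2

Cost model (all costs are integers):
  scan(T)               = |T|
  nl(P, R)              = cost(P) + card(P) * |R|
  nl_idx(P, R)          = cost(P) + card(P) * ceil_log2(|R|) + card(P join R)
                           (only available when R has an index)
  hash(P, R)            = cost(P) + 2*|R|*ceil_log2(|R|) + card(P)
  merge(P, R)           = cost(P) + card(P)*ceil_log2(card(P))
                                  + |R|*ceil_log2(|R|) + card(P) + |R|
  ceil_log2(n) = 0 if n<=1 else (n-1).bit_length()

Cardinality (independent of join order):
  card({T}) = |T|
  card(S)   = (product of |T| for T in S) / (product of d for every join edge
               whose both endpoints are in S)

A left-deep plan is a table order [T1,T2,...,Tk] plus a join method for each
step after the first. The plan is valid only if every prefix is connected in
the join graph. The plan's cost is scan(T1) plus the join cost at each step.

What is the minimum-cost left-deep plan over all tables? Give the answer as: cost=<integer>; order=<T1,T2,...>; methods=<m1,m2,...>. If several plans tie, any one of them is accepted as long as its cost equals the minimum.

cost=4280; order=C,A,B; methods=nl_idx,hash

Selinger DP (subsets sized 1..n):
  {C}: scan cost=60, card=60
  {A}: scan cost=100, card=100
  {B}: scan cost=200, card=200
  {AC}: card=300; try (A,nl_idx)→780, (C,hash)→920, (A,merge)→1280, (C,merge)→1320, (A,hash)→1520, (A,nl)→6060 …(+1); best=780 via (A,nl_idx)
  {AB}: card=10000; try (A,hash)→1800, (B,merge)→2700, (A,merge)→2800, (B,hash)→3400, (A,nl_idx)→11600, (B,nl)→20100 …(+1); best=1800 via (A,hash)
  {ABC}: card=30000; try (B,hash)→4280, (B,merge)→5580, (C,hash)→12520, (B,nl)→60780, (C,merge)→152220, (C,nl)→601800; best=4280 via (B,hash)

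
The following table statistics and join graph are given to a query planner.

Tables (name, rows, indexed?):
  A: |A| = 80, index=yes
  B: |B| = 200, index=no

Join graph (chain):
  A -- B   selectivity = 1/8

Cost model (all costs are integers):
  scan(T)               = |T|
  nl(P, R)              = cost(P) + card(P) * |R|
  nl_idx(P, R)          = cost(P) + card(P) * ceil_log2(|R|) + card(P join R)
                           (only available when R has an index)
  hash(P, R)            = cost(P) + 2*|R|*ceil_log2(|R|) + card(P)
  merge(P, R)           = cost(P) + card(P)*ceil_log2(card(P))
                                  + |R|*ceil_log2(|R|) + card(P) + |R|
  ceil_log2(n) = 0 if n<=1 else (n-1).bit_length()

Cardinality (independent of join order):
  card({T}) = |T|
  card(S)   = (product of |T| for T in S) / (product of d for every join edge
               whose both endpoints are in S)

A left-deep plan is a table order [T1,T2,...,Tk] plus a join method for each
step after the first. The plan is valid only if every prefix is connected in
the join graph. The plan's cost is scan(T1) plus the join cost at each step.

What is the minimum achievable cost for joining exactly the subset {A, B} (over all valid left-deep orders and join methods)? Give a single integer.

Selinger DP over subsets of {A,B}:
  {A}: scan cost=80, card=80
  {B}: scan cost=200, card=200
  {AB}: card=2000; try (A,hash)→1520, (B,merge)→2520, (A,merge)→2640, (B,hash)→3360, (A,nl_idx)→3600, (B,nl)→16080 …(+1); best=1520 via (A,hash)

1520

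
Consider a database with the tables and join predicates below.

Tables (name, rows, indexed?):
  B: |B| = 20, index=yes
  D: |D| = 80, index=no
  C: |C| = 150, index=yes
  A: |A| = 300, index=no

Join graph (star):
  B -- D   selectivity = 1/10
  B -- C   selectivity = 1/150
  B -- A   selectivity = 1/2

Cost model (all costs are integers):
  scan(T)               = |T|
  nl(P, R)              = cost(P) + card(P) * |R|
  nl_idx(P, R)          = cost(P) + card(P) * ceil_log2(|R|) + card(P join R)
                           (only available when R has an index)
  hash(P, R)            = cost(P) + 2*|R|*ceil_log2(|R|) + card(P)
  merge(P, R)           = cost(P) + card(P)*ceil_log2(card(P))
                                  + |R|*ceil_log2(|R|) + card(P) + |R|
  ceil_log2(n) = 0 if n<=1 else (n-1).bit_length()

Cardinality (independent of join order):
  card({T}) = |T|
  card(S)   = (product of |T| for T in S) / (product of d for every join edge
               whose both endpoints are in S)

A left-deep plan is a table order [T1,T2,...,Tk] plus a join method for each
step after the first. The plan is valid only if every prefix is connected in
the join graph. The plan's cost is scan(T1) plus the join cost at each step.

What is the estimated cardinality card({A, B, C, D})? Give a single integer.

Tables in S: A(300), B(20), C(150), D(80)
Edges inside S: B-D(d=10), B-C(d=150), B-A(d=2)
numerator = 300 * 20 * 150 * 80 = 72000000
denominator = 10 * 150 * 2 = 3000
card(S) = 72000000 / 3000 = 24000

24000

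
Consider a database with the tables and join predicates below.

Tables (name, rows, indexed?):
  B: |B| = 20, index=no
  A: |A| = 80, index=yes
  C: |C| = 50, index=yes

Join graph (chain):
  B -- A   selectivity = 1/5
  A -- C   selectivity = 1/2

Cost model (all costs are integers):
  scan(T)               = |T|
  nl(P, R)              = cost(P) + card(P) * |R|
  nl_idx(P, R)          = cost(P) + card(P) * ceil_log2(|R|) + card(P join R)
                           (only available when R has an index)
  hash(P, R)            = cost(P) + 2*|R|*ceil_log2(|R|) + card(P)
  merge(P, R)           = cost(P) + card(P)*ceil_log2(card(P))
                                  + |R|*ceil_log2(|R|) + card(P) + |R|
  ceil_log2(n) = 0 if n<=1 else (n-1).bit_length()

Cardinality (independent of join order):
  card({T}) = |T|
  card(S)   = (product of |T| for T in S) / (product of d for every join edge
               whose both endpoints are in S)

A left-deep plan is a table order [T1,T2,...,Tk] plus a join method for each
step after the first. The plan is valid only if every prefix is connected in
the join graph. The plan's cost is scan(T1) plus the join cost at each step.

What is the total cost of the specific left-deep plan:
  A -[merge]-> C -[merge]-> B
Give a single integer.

step 1: scan A: cost=80, card=80
step 2: join C via merge
    card(P join C) = 80*50/(2) = 2000
    cost = 80 + 80*7 + 50*6 + 80 + 50 = 1070
step 3: join B via merge
    card(P join B) = 2000*20/(5) = 8000
    cost = 1070 + 2000*11 + 20*5 + 2000 + 20 = 25190

25190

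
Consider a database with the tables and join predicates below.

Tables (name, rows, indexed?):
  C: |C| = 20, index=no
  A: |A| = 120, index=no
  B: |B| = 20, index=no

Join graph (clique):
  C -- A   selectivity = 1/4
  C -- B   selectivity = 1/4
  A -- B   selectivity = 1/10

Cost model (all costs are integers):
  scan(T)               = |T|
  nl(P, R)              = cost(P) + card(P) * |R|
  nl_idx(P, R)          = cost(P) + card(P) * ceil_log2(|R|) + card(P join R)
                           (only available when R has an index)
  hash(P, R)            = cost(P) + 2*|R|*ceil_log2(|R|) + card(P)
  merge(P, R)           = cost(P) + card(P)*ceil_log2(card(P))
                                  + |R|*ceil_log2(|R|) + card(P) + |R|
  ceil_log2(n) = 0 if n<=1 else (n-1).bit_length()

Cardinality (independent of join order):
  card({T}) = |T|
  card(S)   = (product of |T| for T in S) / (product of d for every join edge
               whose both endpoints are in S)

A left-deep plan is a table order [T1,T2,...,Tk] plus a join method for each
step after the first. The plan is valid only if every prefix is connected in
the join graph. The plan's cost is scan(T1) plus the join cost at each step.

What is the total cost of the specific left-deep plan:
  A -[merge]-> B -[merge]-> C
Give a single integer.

step 1: scan A: cost=120, card=120
step 2: join B via merge
    card(P join B) = 120*20/(10) = 240
    cost = 120 + 120*7 + 20*5 + 120 + 20 = 1200
step 3: join C via merge
    card(P join C) = 240*20/(4*4) = 300
    cost = 1200 + 240*8 + 20*5 + 240 + 20 = 3480

3480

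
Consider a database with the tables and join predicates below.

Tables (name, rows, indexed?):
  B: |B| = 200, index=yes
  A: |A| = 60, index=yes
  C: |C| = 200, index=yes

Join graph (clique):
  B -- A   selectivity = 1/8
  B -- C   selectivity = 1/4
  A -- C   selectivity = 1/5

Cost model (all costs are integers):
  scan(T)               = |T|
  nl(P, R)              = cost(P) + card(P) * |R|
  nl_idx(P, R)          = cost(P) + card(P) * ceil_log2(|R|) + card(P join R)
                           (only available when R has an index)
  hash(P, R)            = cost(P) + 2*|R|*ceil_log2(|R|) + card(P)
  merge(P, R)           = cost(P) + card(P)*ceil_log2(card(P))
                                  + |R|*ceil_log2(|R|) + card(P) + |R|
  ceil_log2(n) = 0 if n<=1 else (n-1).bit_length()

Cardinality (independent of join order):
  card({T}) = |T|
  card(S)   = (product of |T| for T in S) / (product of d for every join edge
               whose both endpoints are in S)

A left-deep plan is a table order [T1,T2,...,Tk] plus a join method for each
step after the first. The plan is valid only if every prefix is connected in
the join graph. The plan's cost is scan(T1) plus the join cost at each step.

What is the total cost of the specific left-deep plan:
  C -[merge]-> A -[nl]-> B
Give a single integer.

step 1: scan C: cost=200, card=200
step 2: join A via merge
    card(P join A) = 200*60/(5) = 2400
    cost = 200 + 200*8 + 60*6 + 200 + 60 = 2420
step 3: join B via nl
    card(P join B) = 2400*200/(8*4) = 15000
    cost = 2420 + 2400*200 = 482420

482420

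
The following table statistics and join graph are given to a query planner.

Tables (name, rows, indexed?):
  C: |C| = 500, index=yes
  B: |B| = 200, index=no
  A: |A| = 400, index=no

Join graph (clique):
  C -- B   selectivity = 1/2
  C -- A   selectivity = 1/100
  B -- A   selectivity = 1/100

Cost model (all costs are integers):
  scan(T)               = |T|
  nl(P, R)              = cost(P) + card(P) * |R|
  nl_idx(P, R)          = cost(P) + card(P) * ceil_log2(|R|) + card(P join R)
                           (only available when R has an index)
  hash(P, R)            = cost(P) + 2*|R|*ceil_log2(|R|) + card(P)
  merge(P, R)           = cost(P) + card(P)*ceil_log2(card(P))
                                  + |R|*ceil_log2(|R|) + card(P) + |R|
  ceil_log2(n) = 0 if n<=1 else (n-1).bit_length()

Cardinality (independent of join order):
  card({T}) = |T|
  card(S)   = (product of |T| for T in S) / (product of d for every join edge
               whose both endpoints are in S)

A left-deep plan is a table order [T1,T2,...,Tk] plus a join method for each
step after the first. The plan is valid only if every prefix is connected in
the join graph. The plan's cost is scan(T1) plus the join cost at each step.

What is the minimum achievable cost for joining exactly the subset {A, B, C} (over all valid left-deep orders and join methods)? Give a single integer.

Selinger DP over subsets of {A,B,C}:
  {C}: scan cost=500, card=500
  {B}: scan cost=200, card=200
  {A}: scan cost=400, card=400
  {BC}: card=50000; try (B,hash)→4200, (C,merge)→7000, (B,merge)→7300, (C,hash)→9400, (C,nl_idx)→52000, (C,nl)→100200 …(+1); best=4200 via (B,hash)
  {AC}: card=2000; try (C,nl_idx)→6000, (A,hash)→8200, (C,merge)→9400, (A,merge)→9500, (C,hash)→9800, (C,nl)→200400 …(+1); best=6000 via (C,nl_idx)
  {AB}: card=800; try (B,hash)→4000, (A,merge)→6000, (B,merge)→6200, (A,hash)→7600, (A,nl)→80200, (B,nl)→80400; best=4000 via (B,hash)
  {ABC}: card=2000; try (B,hash)→11200, (C,nl_idx)→13200, (C,hash)→13800, (C,merge)→17800, (B,merge)→31800, (A,hash)→61400 …(+4); best=11200 via (B,hash)

11200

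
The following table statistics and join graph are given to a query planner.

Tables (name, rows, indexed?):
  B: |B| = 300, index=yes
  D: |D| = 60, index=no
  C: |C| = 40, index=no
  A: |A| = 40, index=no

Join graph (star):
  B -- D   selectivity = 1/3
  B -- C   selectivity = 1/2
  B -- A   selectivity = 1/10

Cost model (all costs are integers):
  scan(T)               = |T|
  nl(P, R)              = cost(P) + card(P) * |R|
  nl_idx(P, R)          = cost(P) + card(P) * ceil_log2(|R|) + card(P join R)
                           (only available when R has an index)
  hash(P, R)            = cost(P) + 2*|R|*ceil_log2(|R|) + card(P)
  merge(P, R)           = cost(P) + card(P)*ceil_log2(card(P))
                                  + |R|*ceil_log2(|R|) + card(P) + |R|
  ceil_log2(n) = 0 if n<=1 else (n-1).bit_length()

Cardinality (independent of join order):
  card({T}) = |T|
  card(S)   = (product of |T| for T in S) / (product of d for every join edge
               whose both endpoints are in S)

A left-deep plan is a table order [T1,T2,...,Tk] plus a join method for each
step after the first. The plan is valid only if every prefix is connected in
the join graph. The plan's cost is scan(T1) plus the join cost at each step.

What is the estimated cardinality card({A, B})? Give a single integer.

Tables in S: A(40), B(300)
Edges inside S: B-A(d=10)
numerator = 40 * 300 = 12000
denominator = 10 = 10
card(S) = 12000 / 10 = 1200

1200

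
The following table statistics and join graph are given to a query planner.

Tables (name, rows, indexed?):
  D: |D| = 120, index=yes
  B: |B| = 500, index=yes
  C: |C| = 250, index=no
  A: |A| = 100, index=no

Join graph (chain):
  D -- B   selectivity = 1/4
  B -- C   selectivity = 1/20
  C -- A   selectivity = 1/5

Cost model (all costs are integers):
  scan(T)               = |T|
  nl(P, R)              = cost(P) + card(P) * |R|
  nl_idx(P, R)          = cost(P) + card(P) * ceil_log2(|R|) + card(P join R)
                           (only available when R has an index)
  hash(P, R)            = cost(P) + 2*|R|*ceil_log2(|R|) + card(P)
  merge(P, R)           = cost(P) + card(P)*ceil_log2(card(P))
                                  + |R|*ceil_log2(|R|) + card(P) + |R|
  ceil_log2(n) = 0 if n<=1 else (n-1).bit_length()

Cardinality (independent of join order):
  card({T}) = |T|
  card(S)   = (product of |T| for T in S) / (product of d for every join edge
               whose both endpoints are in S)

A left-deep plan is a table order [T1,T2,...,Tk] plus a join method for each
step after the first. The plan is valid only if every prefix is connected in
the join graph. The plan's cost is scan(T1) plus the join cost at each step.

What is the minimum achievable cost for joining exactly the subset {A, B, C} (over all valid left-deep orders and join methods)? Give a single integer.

12650

Selinger DP over subsets of {A,B,C}:
  {B}: scan cost=500, card=500
  {C}: scan cost=250, card=250
  {A}: scan cost=100, card=100
  {BC}: card=6250; try (C,hash)→5000, (B,merge)→7500, (C,merge)→7750, (B,nl_idx)→8750, (B,hash)→9500, (B,nl)→125250 …(+1); best=5000 via (C,hash)
  {AC}: card=5000; try (A,hash)→1900, (C,merge)→3150, (A,merge)→3300, (C,hash)→4200, (C,nl)→25100, (A,nl)→25250; best=1900 via (A,hash)
  {ABC}: card=125000; try (A,hash)→12650, (B,hash)→15900, (B,merge)→76900, (A,merge)→93300, (B,nl_idx)→171900, (A,nl)→630000 …(+1); best=12650 via (A,hash)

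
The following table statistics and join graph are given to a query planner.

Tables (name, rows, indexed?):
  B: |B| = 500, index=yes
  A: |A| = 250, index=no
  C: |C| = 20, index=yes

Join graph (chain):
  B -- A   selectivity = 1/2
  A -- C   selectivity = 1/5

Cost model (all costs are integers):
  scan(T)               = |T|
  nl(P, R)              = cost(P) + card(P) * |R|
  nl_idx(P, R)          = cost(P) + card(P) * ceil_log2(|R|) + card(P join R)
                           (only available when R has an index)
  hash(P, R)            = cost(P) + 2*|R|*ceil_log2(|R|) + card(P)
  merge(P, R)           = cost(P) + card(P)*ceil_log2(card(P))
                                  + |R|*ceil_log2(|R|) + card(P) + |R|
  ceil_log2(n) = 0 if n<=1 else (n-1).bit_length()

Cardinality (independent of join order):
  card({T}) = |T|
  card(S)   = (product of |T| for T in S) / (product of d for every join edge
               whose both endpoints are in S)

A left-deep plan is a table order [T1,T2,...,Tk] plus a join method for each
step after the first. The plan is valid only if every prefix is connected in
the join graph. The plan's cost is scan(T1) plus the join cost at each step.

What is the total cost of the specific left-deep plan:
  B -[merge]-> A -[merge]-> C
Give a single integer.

step 1: scan B: cost=500, card=500
step 2: join A via merge
    card(P join A) = 500*250/(2) = 62500
    cost = 500 + 500*9 + 250*8 + 500 + 250 = 7750
step 3: join C via merge
    card(P join C) = 62500*20/(5) = 250000
    cost = 7750 + 62500*16 + 20*5 + 62500 + 20 = 1070370

1070370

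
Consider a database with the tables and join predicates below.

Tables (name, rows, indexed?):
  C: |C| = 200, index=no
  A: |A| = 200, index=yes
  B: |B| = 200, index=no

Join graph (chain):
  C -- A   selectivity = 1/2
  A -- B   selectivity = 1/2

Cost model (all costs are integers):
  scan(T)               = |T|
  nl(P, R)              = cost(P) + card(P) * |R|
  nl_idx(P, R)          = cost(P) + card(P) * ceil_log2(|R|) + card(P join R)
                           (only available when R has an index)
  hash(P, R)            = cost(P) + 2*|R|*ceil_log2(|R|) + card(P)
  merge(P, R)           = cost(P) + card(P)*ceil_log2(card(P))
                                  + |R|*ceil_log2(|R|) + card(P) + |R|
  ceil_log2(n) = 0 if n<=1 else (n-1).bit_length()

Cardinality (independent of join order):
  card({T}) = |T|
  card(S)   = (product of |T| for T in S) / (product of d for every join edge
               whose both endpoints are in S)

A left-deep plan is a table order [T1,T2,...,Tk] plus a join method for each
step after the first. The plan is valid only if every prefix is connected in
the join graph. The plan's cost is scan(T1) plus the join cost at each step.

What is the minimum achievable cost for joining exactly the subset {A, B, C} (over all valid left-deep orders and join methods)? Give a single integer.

26800

Selinger DP over subsets of {A,B,C}:
  {C}: scan cost=200, card=200
  {A}: scan cost=200, card=200
  {B}: scan cost=200, card=200
  {AC}: card=20000; try (C,hash)→3600, (A,hash)→3600, (C,merge)→3800, (A,merge)→3800, (A,nl_idx)→21800, (C,nl)→40200 …(+1); best=3600 via (C,hash)
  {AB}: card=20000; try (B,hash)→3600, (A,hash)→3600, (B,merge)→3800, (A,merge)→3800, (A,nl_idx)→21800, (B,nl)→40200 …(+1); best=3600 via (B,hash)
  {ABC}: card=2000000; try (C,hash)→26800, (B,hash)→26800, (C,merge)→325400, (B,merge)→325400, (C,nl)→4003600, (B,nl)→4003600; best=26800 via (C,hash)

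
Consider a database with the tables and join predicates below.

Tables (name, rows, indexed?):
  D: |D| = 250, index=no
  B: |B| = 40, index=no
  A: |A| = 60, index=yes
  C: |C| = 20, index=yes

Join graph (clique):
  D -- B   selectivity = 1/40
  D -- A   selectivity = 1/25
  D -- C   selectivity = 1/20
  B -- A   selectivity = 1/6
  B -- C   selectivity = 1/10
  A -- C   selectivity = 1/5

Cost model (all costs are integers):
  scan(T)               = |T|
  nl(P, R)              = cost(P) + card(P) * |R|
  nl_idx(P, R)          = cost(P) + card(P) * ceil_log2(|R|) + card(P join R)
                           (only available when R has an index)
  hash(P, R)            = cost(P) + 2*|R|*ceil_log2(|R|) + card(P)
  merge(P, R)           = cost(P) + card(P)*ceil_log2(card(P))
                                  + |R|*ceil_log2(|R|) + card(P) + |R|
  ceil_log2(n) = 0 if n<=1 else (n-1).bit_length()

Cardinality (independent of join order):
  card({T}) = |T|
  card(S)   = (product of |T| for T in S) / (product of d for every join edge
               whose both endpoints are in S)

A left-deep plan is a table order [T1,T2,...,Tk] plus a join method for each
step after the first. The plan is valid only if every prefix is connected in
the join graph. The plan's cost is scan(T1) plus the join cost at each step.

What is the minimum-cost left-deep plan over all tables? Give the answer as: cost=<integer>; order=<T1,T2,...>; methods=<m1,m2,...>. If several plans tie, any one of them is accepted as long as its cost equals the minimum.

cost=1582; order=D,B,C,A; methods=hash,hash,nl_idx

Selinger DP (subsets sized 1..n):
  {D}: scan cost=250, card=250
  {B}: scan cost=40, card=40
  {A}: scan cost=60, card=60
  {C}: scan cost=20, card=20
  {BD}: card=250; try (B,hash)→980, (D,merge)→2570, (B,merge)→2780, (D,hash)→4080, (D,nl)→10040, (B,nl)→10250; best=980 via (B,hash)
  {AD}: card=600; try (A,hash)→1220, (A,nl_idx)→2350, (D,merge)→2730, (A,merge)→2920, (D,hash)→4120, (D,nl)→15060 …(+1); best=1220 via (A,hash)
  {CD}: card=250; try (C,hash)→700, (C,nl_idx)→1750, (D,merge)→2390, (C,merge)→2620, (D,hash)→4040, (D,nl)→5020 …(+1); best=700 via (C,hash)
  {AB}: card=400; try (B,hash)→600, (A,nl_idx)→680, (A,merge)→740, (B,merge)→760, (A,hash)→800, (A,nl)→2440 …(+1); best=600 via (B,hash)
  {BC}: card=80; try (C,hash)→280, (C,nl_idx)→320, (B,merge)→420, (C,merge)→440, (B,hash)→520, (B,nl)→820 …(+1); best=280 via (C,hash)
  {AC}: card=240; try (C,hash)→320, (A,nl_idx)→380, (A,merge)→560, (C,merge)→600, (C,nl_idx)→600, (A,hash)→760 …(+2); best=320 via (C,hash)
  {ABD}: card=100; try (A,hash)→1950, (B,hash)→2300, (A,nl_idx)→2580, (A,merge)→3650, (D,hash)→5000, (D,merge)→6850 …(+4); best=1950 via (A,hash)
  {BCD}: card=25; try (C,hash)→1430, (B,hash)→1430, (C,nl_idx)→2255, (D,merge)→3170, (B,merge)→3230, (C,merge)→3350 …(+4); best=1430 via (C,hash)
  {ACD}: card=120; try (A,hash)→1670, (C,hash)→2020, (A,nl_idx)→2320, (A,merge)→3370, (C,nl_idx)→4340, (D,hash)→4560 …(+5); best=1670 via (A,hash)
  {ABC}: card=160; try (A,nl_idx)→920, (B,hash)→1040, (A,hash)→1080, (C,hash)→1200, (A,merge)→1340, (C,nl_idx)→2760 …(+5); best=920 via (A,nl_idx)
  {ABCD}: card=2; try (A,nl_idx)→1582, (A,merge)→2000, (A,hash)→2175, (C,hash)→2250, (B,hash)→2270, (C,nl_idx)→2452 …(+8); best=1582 via (A,nl_idx)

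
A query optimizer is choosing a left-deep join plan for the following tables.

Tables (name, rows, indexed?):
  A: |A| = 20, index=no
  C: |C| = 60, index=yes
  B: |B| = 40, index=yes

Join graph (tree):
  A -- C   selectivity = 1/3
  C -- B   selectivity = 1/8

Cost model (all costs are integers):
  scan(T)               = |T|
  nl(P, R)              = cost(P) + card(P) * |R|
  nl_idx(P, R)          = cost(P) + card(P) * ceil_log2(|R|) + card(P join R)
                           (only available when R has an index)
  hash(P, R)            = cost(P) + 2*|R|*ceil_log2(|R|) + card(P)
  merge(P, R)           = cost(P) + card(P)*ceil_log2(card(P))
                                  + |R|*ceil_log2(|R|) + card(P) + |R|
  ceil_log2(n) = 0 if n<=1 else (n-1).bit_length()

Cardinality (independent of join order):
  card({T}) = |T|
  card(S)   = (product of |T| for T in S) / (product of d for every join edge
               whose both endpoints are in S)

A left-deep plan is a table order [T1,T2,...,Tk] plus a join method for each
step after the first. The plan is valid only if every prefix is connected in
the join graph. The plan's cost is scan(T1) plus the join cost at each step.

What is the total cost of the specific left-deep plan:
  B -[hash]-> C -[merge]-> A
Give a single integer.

3920

step 1: scan B: cost=40, card=40
step 2: join C via hash
    card(P join C) = 40*60/(8) = 300
    cost = 40 + 2*60*6 + 40 = 800
step 3: join A via merge
    card(P join A) = 300*20/(3) = 2000
    cost = 800 + 300*9 + 20*5 + 300 + 20 = 3920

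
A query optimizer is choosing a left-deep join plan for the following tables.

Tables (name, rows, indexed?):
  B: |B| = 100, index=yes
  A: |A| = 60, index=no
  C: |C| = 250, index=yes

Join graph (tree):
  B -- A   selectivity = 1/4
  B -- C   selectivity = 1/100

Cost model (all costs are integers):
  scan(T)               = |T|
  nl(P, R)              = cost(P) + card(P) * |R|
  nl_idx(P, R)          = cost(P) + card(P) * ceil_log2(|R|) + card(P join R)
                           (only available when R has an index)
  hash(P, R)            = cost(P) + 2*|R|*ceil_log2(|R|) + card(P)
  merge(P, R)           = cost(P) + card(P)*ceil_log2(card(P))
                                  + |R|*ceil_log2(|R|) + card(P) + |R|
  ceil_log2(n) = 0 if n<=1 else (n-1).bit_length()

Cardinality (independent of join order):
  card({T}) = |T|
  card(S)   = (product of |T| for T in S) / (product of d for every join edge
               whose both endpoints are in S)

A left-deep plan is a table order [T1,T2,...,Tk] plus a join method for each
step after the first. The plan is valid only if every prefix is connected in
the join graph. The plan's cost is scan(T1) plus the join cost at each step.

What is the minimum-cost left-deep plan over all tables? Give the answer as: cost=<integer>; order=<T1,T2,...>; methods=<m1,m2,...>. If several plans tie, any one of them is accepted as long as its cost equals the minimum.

cost=2120; order=B,C,A; methods=nl_idx,hash

Selinger DP (subsets sized 1..n):
  {B}: scan cost=100, card=100
  {A}: scan cost=60, card=60
  {C}: scan cost=250, card=250
  {AB}: card=1500; try (A,hash)→920, (B,merge)→1280, (A,merge)→1320, (B,hash)→1520, (B,nl_idx)→1980, (B,nl)→6060 …(+1); best=920 via (A,hash)
  {BC}: card=250; try (C,nl_idx)→1150, (B,hash)→1900, (B,nl_idx)→2250, (C,merge)→3150, (B,merge)→3300, (C,hash)→4200 …(+2); best=1150 via (C,nl_idx)
  {ABC}: card=3750; try (A,hash)→2120, (A,merge)→3820, (C,hash)→6420, (A,nl)→16150, (C,nl_idx)→16670, (C,merge)→21170 …(+1); best=2120 via (A,hash)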